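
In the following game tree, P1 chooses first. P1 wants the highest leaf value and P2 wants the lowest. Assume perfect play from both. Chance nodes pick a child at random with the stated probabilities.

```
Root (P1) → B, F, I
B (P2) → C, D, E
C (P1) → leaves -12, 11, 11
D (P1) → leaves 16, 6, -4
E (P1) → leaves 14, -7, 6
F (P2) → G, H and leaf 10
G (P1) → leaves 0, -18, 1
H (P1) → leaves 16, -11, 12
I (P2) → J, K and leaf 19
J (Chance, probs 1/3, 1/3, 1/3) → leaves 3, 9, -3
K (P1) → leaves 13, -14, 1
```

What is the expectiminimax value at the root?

C (P1): max(-12, 11, 11) = 11
D (P1): max(16, 6, -4) = 16
E (P1): max(14, -7, 6) = 14
B (P2): min(11, 16, 14) = 11
G (P1): max(0, -18, 1) = 1
H (P1): max(16, -11, 12) = 16
F (P2): min(1, 16, 10) = 1
J (Chance): 1/3·3 + 1/3·9 + 1/3·-3 = 3
K (P1): max(13, -14, 1) = 13
I (P2): min(3, 13, 19) = 3
Root (P1): max(11, 1, 3) = 11

11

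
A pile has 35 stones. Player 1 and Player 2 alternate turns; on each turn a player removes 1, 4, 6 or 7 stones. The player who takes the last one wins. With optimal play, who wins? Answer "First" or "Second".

i:   0  1  2  3  4  5  6  7  8  9 10 11 12 13 14 15 16 17 18 19 20 21 22 23 24 25 26 27 28 29 30 31 32 33 34 35
     L  W  L  W  W  L  W  W  W  W  L  W  W  L  W  L  W  W  L  W  W  W  W  L  W  W  L  W  L  W  W  L  W  W  W  W
Position 35 is W, so the first player wins.

First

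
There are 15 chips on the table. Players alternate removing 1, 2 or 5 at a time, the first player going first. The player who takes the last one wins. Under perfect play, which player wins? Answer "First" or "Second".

Compute winning (W) and losing (L) positions by backward induction:
i:   0  1  2  3  4  5  6  7  8  9 10 11 12 13 14 15
     L  W  W  L  W  W  L  W  W  L  W  W  L  W  W  L
Position 15 is L, so the second player wins.

Second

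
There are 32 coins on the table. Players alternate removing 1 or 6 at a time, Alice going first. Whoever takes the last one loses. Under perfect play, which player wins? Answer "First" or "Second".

First

Compute winning (W) and losing (L) positions by backward induction:
i:   0  1  2  3  4  5  6  7  8  9 10 11 12 13 14 15 16 17 18 19 20 21 22 23 24 25 26 27 28 29 30 31 32
     W  L  W  L  W  L  W  W  L  W  L  W  L  W  W  L  W  L  W  L  W  W  L  W  L  W  L  W  W  L  W  L  W
Position 32 is W, so the first player wins.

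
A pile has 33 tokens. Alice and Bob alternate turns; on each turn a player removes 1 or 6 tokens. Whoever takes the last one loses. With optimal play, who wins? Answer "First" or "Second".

Second

i:   0  1  2  3  4  5  6  7  8  9 10 11 12 13 14 15 16 17 18 19 20 21 22 23 24 25 26 27 28 29 30 31 32 33
     W  L  W  L  W  L  W  W  L  W  L  W  L  W  W  L  W  L  W  L  W  W  L  W  L  W  L  W  W  L  W  L  W  L
Position 33 is L, so the second player wins.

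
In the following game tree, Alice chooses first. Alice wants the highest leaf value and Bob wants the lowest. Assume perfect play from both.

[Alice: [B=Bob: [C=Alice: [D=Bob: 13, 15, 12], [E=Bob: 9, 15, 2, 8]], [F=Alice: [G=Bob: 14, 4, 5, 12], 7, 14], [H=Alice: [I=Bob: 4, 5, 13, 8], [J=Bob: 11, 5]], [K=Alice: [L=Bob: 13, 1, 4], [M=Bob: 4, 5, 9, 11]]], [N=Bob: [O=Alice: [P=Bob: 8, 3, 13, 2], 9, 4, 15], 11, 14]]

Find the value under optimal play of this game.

11

D (Bob): min(13, 15, 12) = 12
E (Bob): min(9, 15, 2, 8) = 2
C (Alice): max(12, 2) = 12
G (Bob): min(14, 4, 5, 12) = 4
F (Alice): max(4, 7, 14) = 14
I (Bob): min(4, 5, 13, 8) = 4
J (Bob): min(11, 5) = 5
H (Alice): max(4, 5) = 5
L (Bob): min(13, 1, 4) = 1
M (Bob): min(4, 5, 9, 11) = 4
K (Alice): max(1, 4) = 4
B (Bob): min(12, 14, 5, 4) = 4
P (Bob): min(8, 3, 13, 2) = 2
O (Alice): max(2, 9, 4, 15) = 15
N (Bob): min(15, 11, 14) = 11
Root (Alice): max(4, 11) = 11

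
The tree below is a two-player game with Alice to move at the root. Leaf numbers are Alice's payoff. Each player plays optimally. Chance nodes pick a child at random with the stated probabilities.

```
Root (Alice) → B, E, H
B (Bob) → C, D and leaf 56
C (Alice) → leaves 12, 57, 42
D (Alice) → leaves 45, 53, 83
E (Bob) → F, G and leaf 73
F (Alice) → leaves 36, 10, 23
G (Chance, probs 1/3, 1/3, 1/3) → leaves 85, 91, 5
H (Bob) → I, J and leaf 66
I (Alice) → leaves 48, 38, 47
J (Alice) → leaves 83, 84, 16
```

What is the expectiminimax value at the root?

56

C (Alice): max(12, 57, 42) = 57
D (Alice): max(45, 53, 83) = 83
B (Bob): min(57, 83, 56) = 56
F (Alice): max(36, 10, 23) = 36
G (Chance): 1/3·85 + 1/3·91 + 1/3·5 = 60.33
E (Bob): min(36, 60.33, 73) = 36
I (Alice): max(48, 38, 47) = 48
J (Alice): max(83, 84, 16) = 84
H (Bob): min(48, 84, 66) = 48
Root (Alice): max(56, 36, 48) = 56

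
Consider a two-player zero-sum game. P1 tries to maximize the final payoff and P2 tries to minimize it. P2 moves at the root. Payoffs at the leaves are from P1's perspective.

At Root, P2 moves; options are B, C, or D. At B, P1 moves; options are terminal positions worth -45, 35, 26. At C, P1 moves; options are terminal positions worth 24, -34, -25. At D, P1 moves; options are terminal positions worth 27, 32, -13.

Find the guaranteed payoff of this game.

24

B (P1): max(-45, 35, 26) = 35
C (P1): max(24, -34, -25) = 24
D (P1): max(27, 32, -13) = 32
Root (P2): min(35, 24, 32) = 24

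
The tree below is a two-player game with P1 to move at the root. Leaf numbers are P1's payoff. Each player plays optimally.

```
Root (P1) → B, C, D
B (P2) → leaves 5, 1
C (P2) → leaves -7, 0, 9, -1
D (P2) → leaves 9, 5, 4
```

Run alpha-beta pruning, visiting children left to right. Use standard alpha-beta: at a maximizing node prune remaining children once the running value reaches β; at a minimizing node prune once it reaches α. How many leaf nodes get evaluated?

6

B [α=-∞,β=+∞]: v=1
C [α=1,β=+∞]: v=-7 after child 1 ≤ α → α-cutoff, skip 3
D [α=1,β=+∞]: v=4
Root [α=-∞,β=+∞]: v=4
Leaves evaluated: 6 of 9.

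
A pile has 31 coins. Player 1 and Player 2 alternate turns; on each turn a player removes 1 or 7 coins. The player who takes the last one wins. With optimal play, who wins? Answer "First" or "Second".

Compute winning (W) and losing (L) positions by backward induction:
i:   0  1  2  3  4  5  6  7  8  9 10 11 12 13 14 15 16 17 18 19 20 21 22 23 24 25 26 27 28 29 30 31
     L  W  L  W  L  W  L  W  L  W  L  W  L  W  L  W  L  W  L  W  L  W  L  W  L  W  L  W  L  W  L  W
Position 31 is W, so the first player wins.

First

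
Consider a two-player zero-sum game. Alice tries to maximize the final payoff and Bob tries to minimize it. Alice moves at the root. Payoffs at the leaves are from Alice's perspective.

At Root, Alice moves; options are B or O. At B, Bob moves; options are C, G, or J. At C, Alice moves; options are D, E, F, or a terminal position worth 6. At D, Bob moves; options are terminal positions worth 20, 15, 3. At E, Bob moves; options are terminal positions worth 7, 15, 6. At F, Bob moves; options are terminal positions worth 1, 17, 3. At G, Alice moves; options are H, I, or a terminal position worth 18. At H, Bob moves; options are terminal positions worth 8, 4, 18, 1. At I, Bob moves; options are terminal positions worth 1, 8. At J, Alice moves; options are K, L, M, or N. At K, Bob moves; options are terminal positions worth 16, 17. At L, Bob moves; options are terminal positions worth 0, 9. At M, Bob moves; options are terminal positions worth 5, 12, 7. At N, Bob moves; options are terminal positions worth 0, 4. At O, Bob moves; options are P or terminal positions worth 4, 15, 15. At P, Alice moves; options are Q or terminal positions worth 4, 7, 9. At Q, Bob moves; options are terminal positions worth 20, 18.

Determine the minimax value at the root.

D (Bob): min(20, 15, 3) = 3
E (Bob): min(7, 15, 6) = 6
F (Bob): min(1, 17, 3) = 1
C (Alice): max(3, 6, 1, 6) = 6
H (Bob): min(8, 4, 18, 1) = 1
I (Bob): min(1, 8) = 1
G (Alice): max(1, 1, 18) = 18
K (Bob): min(16, 17) = 16
L (Bob): min(0, 9) = 0
M (Bob): min(5, 12, 7) = 5
N (Bob): min(0, 4) = 0
J (Alice): max(16, 0, 5, 0) = 16
B (Bob): min(6, 18, 16) = 6
Q (Bob): min(20, 18) = 18
P (Alice): max(18, 4, 7, 9) = 18
O (Bob): min(18, 4, 15, 15) = 4
Root (Alice): max(6, 4) = 6

6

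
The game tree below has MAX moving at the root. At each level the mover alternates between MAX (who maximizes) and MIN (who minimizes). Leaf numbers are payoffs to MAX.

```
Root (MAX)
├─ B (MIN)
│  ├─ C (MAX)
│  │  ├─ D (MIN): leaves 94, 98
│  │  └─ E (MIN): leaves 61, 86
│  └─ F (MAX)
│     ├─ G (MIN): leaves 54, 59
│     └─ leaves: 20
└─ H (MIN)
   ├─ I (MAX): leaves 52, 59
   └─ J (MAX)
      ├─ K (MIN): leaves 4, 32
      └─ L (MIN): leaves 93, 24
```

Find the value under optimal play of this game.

54

D (MIN): min(94, 98) = 94
E (MIN): min(61, 86) = 61
C (MAX): max(94, 61) = 94
G (MIN): min(54, 59) = 54
F (MAX): max(54, 20) = 54
B (MIN): min(94, 54) = 54
I (MAX): max(52, 59) = 59
K (MIN): min(4, 32) = 4
L (MIN): min(93, 24) = 24
J (MAX): max(4, 24) = 24
H (MIN): min(59, 24) = 24
Root (MAX): max(54, 24) = 54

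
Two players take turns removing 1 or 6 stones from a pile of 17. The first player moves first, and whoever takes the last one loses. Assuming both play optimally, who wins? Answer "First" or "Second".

Second

Mark each pile size as W (mover wins) or L (mover loses):
i:   0  1  2  3  4  5  6  7  8  9 10 11 12 13 14 15 16 17
     W  L  W  L  W  L  W  W  L  W  L  W  L  W  W  L  W  L
Position 17 is L, so the second player wins.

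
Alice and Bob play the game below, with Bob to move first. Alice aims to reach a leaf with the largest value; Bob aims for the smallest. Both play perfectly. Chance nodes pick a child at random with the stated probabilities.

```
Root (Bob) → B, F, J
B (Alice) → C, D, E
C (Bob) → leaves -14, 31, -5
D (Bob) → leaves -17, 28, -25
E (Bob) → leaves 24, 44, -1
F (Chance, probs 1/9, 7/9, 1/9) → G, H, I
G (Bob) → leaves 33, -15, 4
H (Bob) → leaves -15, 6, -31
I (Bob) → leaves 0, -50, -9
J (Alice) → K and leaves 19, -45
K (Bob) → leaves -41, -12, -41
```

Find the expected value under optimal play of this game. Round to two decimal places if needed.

C (Bob): min(-14, 31, -5) = -14
D (Bob): min(-17, 28, -25) = -25
E (Bob): min(24, 44, -1) = -1
B (Alice): max(-14, -25, -1) = -1
G (Bob): min(33, -15, 4) = -15
H (Bob): min(-15, 6, -31) = -31
I (Bob): min(0, -50, -9) = -50
F (Chance): 1/9·-15 + 7/9·-31 + 1/9·-50 = -31.33
K (Bob): min(-41, -12, -41) = -41
J (Alice): max(-41, 19, -45) = 19
Root (Bob): min(-1, -31.33, 19) = -31.33

-31.33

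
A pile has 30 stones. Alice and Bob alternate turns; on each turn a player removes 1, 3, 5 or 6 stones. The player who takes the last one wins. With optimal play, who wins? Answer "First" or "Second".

First

W/L table (W = player to move can force a win):
i:   0  1  2  3  4  5  6  7  8  9 10 11 12 13 14 15 16 17 18 19 20 21 22 23 24 25 26 27 28 29 30
     L  W  L  W  L  W  W  W  W  W  W  L  W  L  W  L  W  W  W  W  W  W  L  W  L  W  L  W  W  W  W
Position 30 is W, so the first player wins.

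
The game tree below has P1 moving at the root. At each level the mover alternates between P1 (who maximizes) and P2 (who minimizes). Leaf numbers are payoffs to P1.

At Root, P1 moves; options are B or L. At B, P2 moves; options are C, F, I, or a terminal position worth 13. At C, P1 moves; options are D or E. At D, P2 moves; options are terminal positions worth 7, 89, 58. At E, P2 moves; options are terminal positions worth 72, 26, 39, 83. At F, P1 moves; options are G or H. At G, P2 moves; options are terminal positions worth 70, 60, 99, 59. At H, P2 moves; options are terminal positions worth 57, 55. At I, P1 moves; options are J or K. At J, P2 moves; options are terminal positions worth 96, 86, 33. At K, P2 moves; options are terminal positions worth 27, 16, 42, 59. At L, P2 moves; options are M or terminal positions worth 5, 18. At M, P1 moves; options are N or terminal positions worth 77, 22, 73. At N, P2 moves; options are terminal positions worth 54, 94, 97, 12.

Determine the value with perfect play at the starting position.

D (P2): min(7, 89, 58) = 7
E (P2): min(72, 26, 39, 83) = 26
C (P1): max(7, 26) = 26
G (P2): min(70, 60, 99, 59) = 59
H (P2): min(57, 55) = 55
F (P1): max(59, 55) = 59
J (P2): min(96, 86, 33) = 33
K (P2): min(27, 16, 42, 59) = 16
I (P1): max(33, 16) = 33
B (P2): min(26, 59, 33, 13) = 13
N (P2): min(54, 94, 97, 12) = 12
M (P1): max(12, 77, 22, 73) = 77
L (P2): min(77, 5, 18) = 5
Root (P1): max(13, 5) = 13

13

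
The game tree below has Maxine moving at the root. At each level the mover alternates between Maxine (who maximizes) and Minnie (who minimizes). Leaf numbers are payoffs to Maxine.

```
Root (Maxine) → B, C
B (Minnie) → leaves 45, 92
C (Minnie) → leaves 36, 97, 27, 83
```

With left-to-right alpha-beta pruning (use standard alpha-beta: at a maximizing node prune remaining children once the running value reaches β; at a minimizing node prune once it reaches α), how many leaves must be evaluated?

B [α=-∞,β=+∞]: v=45
C [α=45,β=+∞]: v=36 after child 1 ≤ α → α-cutoff, skip 3
Root [α=-∞,β=+∞]: v=45
Leaves evaluated: 3 of 6.

3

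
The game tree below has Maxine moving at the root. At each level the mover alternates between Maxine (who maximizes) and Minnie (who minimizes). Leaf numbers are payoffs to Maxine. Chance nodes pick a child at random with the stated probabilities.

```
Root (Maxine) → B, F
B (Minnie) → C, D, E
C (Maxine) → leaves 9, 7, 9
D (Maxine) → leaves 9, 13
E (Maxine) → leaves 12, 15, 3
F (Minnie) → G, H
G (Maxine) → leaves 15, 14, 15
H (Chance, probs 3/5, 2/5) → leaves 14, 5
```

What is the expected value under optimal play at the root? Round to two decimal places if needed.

10.4

C (Maxine): max(9, 7, 9) = 9
D (Maxine): max(9, 13) = 13
E (Maxine): max(12, 15, 3) = 15
B (Minnie): min(9, 13, 15) = 9
G (Maxine): max(15, 14, 15) = 15
H (Chance): 3/5·14 + 2/5·5 = 10.4
F (Minnie): min(15, 10.4) = 10.4
Root (Maxine): max(9, 10.4) = 10.4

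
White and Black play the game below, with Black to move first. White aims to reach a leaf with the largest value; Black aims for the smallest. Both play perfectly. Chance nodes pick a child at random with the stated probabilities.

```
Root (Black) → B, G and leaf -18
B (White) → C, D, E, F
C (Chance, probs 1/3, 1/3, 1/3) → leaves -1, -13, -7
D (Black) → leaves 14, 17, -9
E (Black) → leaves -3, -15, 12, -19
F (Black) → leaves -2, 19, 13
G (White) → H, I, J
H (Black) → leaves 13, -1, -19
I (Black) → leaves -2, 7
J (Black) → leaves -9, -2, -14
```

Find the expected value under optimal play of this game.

-18

C (Chance): 1/3·-1 + 1/3·-13 + 1/3·-7 = -7
D (Black): min(14, 17, -9) = -9
E (Black): min(-3, -15, 12, -19) = -19
F (Black): min(-2, 19, 13) = -2
B (White): max(-7, -9, -19, -2) = -2
H (Black): min(13, -1, -19) = -19
I (Black): min(-2, 7) = -2
J (Black): min(-9, -2, -14) = -14
G (White): max(-19, -2, -14) = -2
Root (Black): min(-2, -2, -18) = -18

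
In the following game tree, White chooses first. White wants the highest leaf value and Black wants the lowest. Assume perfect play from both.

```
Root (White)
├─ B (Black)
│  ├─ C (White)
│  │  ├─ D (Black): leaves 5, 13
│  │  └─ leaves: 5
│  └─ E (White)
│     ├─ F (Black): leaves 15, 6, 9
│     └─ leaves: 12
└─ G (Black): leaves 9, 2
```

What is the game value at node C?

5

D: min(5, 13) = 5
C: max(5, 5) = 5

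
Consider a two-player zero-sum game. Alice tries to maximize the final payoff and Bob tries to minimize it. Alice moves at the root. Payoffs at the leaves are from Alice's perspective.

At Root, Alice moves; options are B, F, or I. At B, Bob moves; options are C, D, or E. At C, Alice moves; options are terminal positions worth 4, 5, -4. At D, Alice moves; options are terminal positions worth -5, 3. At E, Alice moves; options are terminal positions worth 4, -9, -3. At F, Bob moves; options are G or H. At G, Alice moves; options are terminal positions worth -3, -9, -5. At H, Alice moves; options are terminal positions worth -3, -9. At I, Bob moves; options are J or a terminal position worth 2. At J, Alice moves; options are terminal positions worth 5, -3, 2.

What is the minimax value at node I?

2

J: max(5, -3, 2) = 5
I: min(5, 2) = 2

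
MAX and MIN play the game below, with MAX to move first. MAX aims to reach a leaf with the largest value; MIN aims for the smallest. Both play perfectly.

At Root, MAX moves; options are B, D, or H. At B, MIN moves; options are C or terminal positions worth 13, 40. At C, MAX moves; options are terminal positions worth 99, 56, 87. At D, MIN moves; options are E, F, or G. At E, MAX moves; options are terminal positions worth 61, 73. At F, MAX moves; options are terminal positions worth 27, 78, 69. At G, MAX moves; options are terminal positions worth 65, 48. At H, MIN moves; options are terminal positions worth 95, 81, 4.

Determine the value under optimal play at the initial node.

65

C (MAX): max(99, 56, 87) = 99
B (MIN): min(99, 13, 40) = 13
E (MAX): max(61, 73) = 73
F (MAX): max(27, 78, 69) = 78
G (MAX): max(65, 48) = 65
D (MIN): min(73, 78, 65) = 65
H (MIN): min(95, 81, 4) = 4
Root (MAX): max(13, 65, 4) = 65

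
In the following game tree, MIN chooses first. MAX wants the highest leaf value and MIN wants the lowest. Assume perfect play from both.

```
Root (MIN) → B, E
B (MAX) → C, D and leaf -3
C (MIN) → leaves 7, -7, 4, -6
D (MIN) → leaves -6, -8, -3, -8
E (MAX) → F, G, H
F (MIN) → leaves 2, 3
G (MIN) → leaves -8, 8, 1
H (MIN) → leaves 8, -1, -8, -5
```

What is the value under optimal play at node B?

C: min(7, -7, 4, -6) = -7
D: min(-6, -8, -3, -8) = -8
B: max(-7, -8, -3) = -3

-3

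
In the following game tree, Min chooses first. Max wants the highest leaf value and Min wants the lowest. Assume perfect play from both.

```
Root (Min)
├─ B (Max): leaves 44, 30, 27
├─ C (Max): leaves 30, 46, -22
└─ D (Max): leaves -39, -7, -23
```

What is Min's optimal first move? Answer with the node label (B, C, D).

D

B (Max): max(44, 30, 27) = 44
C (Max): max(30, 46, -22) = 46
D (Max): max(-39, -7, -23) = -7
Root (Min): min(44, 46, -7) = -7
Min picks the child with the lowest value: D (value -7).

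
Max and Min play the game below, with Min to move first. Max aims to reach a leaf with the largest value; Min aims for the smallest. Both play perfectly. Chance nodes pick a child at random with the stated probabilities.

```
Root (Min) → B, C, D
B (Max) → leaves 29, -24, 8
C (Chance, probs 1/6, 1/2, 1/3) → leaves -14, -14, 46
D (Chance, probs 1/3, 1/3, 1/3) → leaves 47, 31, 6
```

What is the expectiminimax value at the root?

B (Max): max(29, -24, 8) = 29
C (Chance): 1/6·-14 + 1/2·-14 + 1/3·46 = 6
D (Chance): 1/3·47 + 1/3·31 + 1/3·6 = 28
Root (Min): min(29, 6, 28) = 6

6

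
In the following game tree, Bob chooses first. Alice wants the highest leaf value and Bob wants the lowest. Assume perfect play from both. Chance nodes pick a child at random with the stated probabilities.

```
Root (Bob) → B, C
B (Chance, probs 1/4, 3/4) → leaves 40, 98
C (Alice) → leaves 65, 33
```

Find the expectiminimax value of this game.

B (Chance): 1/4·40 + 3/4·98 = 83.5
C (Alice): max(65, 33) = 65
Root (Bob): min(83.5, 65) = 65

65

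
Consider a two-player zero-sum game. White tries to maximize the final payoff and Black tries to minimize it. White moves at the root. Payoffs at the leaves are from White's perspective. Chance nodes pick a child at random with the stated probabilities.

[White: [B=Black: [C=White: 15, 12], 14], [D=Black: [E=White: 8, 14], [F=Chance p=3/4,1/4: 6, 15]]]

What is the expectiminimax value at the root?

C (White): max(15, 12) = 15
B (Black): min(15, 14) = 14
E (White): max(8, 14) = 14
F (Chance): 3/4·6 + 1/4·15 = 8.25
D (Black): min(14, 8.25) = 8.25
Root (White): max(14, 8.25) = 14

14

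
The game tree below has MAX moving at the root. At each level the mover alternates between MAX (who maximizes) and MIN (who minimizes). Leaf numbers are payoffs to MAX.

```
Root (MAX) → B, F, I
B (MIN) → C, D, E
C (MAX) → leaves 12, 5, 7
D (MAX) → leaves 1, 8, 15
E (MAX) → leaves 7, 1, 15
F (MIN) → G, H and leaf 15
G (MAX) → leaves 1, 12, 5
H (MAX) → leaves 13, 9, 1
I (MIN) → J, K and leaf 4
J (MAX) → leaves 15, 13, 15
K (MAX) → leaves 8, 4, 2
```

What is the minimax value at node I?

4

J: max(15, 13, 15) = 15
K: max(8, 4, 2) = 8
I: min(15, 8, 4) = 4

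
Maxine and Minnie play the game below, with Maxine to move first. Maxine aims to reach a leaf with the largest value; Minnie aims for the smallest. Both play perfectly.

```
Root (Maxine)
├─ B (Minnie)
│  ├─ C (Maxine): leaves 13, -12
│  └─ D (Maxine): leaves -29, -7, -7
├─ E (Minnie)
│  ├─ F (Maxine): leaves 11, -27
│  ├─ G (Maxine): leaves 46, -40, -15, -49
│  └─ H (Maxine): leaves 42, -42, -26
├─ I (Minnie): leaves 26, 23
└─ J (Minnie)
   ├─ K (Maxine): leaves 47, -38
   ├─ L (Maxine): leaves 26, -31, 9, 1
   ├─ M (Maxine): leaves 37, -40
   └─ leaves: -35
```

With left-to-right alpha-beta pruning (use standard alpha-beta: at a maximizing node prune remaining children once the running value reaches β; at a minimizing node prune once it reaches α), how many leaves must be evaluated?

19

C [α=-∞,β=+∞]: v=13
D [α=-∞,β=13]: v=-7
B [α=-∞,β=+∞]: v=-7
F [α=-7,β=+∞]: v=11
G [α=-7,β=11]: v=46 after child 1 ≥ β → β-cutoff, skip 3
H [α=-7,β=11]: v=42 after child 1 ≥ β → β-cutoff, skip 2
E [α=-7,β=+∞]: v=11
I [α=11,β=+∞]: v=23
K [α=23,β=+∞]: v=47
L [α=23,β=47]: v=26
M [α=23,β=26]: v=37 after child 1 ≥ β → β-cutoff, skip 1
J [α=23,β=+∞]: v=-35
Root [α=-∞,β=+∞]: v=23
Leaves evaluated: 19 of 25.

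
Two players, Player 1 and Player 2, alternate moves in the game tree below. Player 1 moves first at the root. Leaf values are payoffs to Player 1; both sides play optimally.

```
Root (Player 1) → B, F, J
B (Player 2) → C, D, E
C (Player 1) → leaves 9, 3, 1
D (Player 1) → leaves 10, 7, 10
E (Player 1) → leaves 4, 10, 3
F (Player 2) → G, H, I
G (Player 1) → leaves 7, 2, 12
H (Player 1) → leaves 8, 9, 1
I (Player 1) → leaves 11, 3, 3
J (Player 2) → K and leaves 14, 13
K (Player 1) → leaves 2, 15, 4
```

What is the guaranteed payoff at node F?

G: max(7, 2, 12) = 12
H: max(8, 9, 1) = 9
I: max(11, 3, 3) = 11
F: min(12, 9, 11) = 9

9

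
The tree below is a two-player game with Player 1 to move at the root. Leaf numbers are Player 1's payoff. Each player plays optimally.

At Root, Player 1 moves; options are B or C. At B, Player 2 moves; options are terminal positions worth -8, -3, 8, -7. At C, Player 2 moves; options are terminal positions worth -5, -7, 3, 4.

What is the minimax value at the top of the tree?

-7

B (Player 2): min(-8, -3, 8, -7) = -8
C (Player 2): min(-5, -7, 3, 4) = -7
Root (Player 1): max(-8, -7) = -7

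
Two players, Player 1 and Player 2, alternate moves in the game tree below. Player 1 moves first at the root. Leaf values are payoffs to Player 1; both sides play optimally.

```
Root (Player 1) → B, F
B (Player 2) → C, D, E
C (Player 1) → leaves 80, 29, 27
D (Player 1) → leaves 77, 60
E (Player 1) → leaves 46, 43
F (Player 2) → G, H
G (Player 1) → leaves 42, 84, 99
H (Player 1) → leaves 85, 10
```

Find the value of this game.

C (Player 1): max(80, 29, 27) = 80
D (Player 1): max(77, 60) = 77
E (Player 1): max(46, 43) = 46
B (Player 2): min(80, 77, 46) = 46
G (Player 1): max(42, 84, 99) = 99
H (Player 1): max(85, 10) = 85
F (Player 2): min(99, 85) = 85
Root (Player 1): max(46, 85) = 85

85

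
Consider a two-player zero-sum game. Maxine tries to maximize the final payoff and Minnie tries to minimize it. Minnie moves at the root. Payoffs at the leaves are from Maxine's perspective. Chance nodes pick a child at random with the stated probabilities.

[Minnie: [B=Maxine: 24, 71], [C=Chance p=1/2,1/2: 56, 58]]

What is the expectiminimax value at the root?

B (Maxine): max(24, 71) = 71
C (Chance): 1/2·56 + 1/2·58 = 57
Root (Minnie): min(71, 57) = 57

57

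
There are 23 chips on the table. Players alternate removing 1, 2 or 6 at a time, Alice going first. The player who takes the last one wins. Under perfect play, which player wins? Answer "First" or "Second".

First

i:   0  1  2  3  4  5  6  7  8  9 10 11 12 13 14 15 16 17 18 19 20 21 22 23
     L  W  W  L  W  W  W  L  W  W  L  W  W  W  L  W  W  L  W  W  W  L  W  W
Position 23 is W, so the first player wins.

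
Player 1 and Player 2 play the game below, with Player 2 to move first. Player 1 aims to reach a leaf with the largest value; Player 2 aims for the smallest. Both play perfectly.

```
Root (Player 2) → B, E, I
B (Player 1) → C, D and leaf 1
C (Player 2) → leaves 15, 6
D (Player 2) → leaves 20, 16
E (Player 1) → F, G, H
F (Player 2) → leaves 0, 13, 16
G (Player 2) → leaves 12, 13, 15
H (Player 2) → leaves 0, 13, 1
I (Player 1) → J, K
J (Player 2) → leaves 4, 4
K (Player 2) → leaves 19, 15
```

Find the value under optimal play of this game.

C (Player 2): min(15, 6) = 6
D (Player 2): min(20, 16) = 16
B (Player 1): max(6, 16, 1) = 16
F (Player 2): min(0, 13, 16) = 0
G (Player 2): min(12, 13, 15) = 12
H (Player 2): min(0, 13, 1) = 0
E (Player 1): max(0, 12, 0) = 12
J (Player 2): min(4, 4) = 4
K (Player 2): min(19, 15) = 15
I (Player 1): max(4, 15) = 15
Root (Player 2): min(16, 12, 15) = 12

12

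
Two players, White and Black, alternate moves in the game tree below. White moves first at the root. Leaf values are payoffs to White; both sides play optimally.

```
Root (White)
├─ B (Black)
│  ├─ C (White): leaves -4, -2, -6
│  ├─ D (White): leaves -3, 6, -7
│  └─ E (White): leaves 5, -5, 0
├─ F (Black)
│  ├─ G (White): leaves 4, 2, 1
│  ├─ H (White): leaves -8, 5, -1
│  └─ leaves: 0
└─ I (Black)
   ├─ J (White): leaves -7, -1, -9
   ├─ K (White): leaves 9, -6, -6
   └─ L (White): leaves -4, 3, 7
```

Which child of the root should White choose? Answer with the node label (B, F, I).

F

C (White): max(-4, -2, -6) = -2
D (White): max(-3, 6, -7) = 6
E (White): max(5, -5, 0) = 5
B (Black): min(-2, 6, 5) = -2
G (White): max(4, 2, 1) = 4
H (White): max(-8, 5, -1) = 5
F (Black): min(4, 5, 0) = 0
J (White): max(-7, -1, -9) = -1
K (White): max(9, -6, -6) = 9
L (White): max(-4, 3, 7) = 7
I (Black): min(-1, 9, 7) = -1
Root (White): max(-2, 0, -1) = 0
White picks the child with the highest value: F (value 0).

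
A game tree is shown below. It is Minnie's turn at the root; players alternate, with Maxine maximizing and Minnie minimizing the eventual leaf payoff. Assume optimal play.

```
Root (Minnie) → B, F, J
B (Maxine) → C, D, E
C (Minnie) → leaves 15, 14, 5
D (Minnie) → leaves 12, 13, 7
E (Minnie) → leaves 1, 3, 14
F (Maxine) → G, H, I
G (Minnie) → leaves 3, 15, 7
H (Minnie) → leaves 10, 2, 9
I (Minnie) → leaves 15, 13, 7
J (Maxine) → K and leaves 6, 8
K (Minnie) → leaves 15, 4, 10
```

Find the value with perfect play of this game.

7

C (Minnie): min(15, 14, 5) = 5
D (Minnie): min(12, 13, 7) = 7
E (Minnie): min(1, 3, 14) = 1
B (Maxine): max(5, 7, 1) = 7
G (Minnie): min(3, 15, 7) = 3
H (Minnie): min(10, 2, 9) = 2
I (Minnie): min(15, 13, 7) = 7
F (Maxine): max(3, 2, 7) = 7
K (Minnie): min(15, 4, 10) = 4
J (Maxine): max(4, 6, 8) = 8
Root (Minnie): min(7, 7, 8) = 7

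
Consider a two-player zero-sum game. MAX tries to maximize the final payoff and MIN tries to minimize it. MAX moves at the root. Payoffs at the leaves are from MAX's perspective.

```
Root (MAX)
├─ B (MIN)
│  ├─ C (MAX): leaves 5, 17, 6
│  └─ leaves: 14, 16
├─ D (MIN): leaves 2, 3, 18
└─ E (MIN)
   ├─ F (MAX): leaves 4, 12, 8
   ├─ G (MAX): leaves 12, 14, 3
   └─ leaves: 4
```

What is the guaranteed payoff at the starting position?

14

C (MAX): max(5, 17, 6) = 17
B (MIN): min(17, 14, 16) = 14
D (MIN): min(2, 3, 18) = 2
F (MAX): max(4, 12, 8) = 12
G (MAX): max(12, 14, 3) = 14
E (MIN): min(12, 14, 4) = 4
Root (MAX): max(14, 2, 4) = 14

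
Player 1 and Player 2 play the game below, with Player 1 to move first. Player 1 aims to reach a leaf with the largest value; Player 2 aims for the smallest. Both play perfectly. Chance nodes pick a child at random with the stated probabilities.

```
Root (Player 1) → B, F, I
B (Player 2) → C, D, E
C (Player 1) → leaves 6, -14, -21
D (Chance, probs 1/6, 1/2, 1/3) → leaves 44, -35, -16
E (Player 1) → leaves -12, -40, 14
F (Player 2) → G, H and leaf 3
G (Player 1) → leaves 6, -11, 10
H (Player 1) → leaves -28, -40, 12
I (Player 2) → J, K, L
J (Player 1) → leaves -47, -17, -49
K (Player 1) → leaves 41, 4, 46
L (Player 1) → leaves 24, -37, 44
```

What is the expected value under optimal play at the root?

C (Player 1): max(6, -14, -21) = 6
D (Chance): 1/6·44 + 1/2·-35 + 1/3·-16 = -15.5
E (Player 1): max(-12, -40, 14) = 14
B (Player 2): min(6, -15.5, 14) = -15.5
G (Player 1): max(6, -11, 10) = 10
H (Player 1): max(-28, -40, 12) = 12
F (Player 2): min(10, 12, 3) = 3
J (Player 1): max(-47, -17, -49) = -17
K (Player 1): max(41, 4, 46) = 46
L (Player 1): max(24, -37, 44) = 44
I (Player 2): min(-17, 46, 44) = -17
Root (Player 1): max(-15.5, 3, -17) = 3

3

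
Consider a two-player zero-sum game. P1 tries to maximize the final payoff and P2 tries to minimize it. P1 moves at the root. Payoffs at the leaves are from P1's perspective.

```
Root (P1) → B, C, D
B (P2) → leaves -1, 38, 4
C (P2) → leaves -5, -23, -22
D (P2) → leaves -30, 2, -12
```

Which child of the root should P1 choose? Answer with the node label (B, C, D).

B (P2): min(-1, 38, 4) = -1
C (P2): min(-5, -23, -22) = -23
D (P2): min(-30, 2, -12) = -30
Root (P1): max(-1, -23, -30) = -1
P1 picks the child with the highest value: B (value -1).

B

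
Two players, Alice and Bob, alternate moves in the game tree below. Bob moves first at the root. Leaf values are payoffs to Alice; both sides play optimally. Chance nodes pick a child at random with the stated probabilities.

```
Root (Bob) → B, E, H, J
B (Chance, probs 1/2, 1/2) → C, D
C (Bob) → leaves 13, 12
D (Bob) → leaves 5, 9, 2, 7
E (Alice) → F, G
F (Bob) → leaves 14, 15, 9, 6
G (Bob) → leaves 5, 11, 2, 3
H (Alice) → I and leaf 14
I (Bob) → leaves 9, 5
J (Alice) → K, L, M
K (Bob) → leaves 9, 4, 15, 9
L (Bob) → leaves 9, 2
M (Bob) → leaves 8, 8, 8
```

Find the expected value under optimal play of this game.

C (Bob): min(13, 12) = 12
D (Bob): min(5, 9, 2, 7) = 2
B (Chance): 1/2·12 + 1/2·2 = 7
F (Bob): min(14, 15, 9, 6) = 6
G (Bob): min(5, 11, 2, 3) = 2
E (Alice): max(6, 2) = 6
I (Bob): min(9, 5) = 5
H (Alice): max(5, 14) = 14
K (Bob): min(9, 4, 15, 9) = 4
L (Bob): min(9, 2) = 2
M (Bob): min(8, 8, 8) = 8
J (Alice): max(4, 2, 8) = 8
Root (Bob): min(7, 6, 14, 8) = 6

6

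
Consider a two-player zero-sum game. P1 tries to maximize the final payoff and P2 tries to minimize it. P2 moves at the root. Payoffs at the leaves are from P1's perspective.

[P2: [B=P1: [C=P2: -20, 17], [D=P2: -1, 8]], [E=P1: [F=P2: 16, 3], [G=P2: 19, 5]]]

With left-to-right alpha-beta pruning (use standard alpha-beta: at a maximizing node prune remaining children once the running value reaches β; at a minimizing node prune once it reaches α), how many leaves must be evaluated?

6

C [α=-∞,β=+∞]: v=-20
D [α=-20,β=+∞]: v=-1
B [α=-∞,β=+∞]: v=-1
F [α=-∞,β=-1]: v=3
E [α=-∞,β=-1]: v=3 after child 1 ≥ β → β-cutoff, skip 1
Root [α=-∞,β=+∞]: v=-1
Leaves evaluated: 6 of 8.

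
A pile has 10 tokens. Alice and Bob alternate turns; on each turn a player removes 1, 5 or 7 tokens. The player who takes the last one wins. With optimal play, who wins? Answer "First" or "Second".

i:   0  1  2  3  4  5  6  7  8  9 10
     L  W  L  W  L  W  L  W  L  W  L
Position 10 is L, so the second player wins.

Second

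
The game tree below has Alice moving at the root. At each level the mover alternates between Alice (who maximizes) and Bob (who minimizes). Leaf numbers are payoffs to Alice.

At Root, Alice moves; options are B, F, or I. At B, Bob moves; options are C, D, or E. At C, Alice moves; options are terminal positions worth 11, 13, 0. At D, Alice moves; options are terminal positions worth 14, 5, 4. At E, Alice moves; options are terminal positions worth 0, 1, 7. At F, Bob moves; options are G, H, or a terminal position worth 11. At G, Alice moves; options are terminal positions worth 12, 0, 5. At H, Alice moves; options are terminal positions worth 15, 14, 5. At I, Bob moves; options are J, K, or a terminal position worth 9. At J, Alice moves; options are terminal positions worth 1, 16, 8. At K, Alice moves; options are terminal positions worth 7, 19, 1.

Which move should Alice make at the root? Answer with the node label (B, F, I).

C (Alice): max(11, 13, 0) = 13
D (Alice): max(14, 5, 4) = 14
E (Alice): max(0, 1, 7) = 7
B (Bob): min(13, 14, 7) = 7
G (Alice): max(12, 0, 5) = 12
H (Alice): max(15, 14, 5) = 15
F (Bob): min(12, 15, 11) = 11
J (Alice): max(1, 16, 8) = 16
K (Alice): max(7, 19, 1) = 19
I (Bob): min(16, 19, 9) = 9
Root (Alice): max(7, 11, 9) = 11
Alice picks the child with the highest value: F (value 11).

F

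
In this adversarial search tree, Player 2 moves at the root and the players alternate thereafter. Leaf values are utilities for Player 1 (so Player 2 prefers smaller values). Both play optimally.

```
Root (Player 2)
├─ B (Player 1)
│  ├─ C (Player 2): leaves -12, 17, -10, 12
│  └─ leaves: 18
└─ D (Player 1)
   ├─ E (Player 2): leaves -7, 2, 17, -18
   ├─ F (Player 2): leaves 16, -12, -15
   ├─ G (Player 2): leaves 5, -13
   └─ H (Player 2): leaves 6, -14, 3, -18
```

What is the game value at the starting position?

C (Player 2): min(-12, 17, -10, 12) = -12
B (Player 1): max(-12, 18) = 18
E (Player 2): min(-7, 2, 17, -18) = -18
F (Player 2): min(16, -12, -15) = -15
G (Player 2): min(5, -13) = -13
H (Player 2): min(6, -14, 3, -18) = -18
D (Player 1): max(-18, -15, -13, -18) = -13
Root (Player 2): min(18, -13) = -13

-13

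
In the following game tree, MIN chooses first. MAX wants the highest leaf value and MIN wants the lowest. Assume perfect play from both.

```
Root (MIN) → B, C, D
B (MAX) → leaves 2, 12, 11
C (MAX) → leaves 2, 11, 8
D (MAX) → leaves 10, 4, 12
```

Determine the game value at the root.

11

B (MAX): max(2, 12, 11) = 12
C (MAX): max(2, 11, 8) = 11
D (MAX): max(10, 4, 12) = 12
Root (MIN): min(12, 11, 12) = 11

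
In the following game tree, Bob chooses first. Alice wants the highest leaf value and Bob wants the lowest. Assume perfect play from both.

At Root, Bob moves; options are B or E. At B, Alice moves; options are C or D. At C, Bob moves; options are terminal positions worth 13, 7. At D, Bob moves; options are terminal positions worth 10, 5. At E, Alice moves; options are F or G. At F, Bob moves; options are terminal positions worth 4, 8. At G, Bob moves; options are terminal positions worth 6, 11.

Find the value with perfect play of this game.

C (Bob): min(13, 7) = 7
D (Bob): min(10, 5) = 5
B (Alice): max(7, 5) = 7
F (Bob): min(4, 8) = 4
G (Bob): min(6, 11) = 6
E (Alice): max(4, 6) = 6
Root (Bob): min(7, 6) = 6

6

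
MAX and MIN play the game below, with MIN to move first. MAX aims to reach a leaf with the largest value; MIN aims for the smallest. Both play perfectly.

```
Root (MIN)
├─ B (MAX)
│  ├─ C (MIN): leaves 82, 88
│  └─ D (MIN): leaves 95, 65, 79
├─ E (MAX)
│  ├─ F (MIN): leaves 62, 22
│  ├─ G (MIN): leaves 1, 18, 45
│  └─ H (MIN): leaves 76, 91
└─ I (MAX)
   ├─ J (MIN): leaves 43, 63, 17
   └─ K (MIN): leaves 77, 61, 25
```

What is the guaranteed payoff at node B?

82

C: min(82, 88) = 82
D: min(95, 65, 79) = 65
B: max(82, 65) = 82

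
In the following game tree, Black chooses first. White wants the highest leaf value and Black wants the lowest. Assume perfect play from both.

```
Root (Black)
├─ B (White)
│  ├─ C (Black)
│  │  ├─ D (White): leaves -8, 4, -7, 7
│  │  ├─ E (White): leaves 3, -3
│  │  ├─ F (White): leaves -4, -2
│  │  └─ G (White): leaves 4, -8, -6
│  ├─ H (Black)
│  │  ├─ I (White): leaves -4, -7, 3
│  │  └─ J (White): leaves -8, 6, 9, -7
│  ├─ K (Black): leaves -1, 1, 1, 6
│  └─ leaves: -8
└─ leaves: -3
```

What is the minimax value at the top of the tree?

-3

D (White): max(-8, 4, -7, 7) = 7
E (White): max(3, -3) = 3
F (White): max(-4, -2) = -2
G (White): max(4, -8, -6) = 4
C (Black): min(7, 3, -2, 4) = -2
I (White): max(-4, -7, 3) = 3
J (White): max(-8, 6, 9, -7) = 9
H (Black): min(3, 9) = 3
K (Black): min(-1, 1, 1, 6) = -1
B (White): max(-2, 3, -1, -8) = 3
Root (Black): min(3, -3) = -3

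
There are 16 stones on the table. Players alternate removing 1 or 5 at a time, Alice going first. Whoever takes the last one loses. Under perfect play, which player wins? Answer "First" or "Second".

Positions where the player to move wins (W) vs loses (L):
i:   0  1  2  3  4  5  6  7  8  9 10 11 12 13 14 15 16
     W  L  W  L  W  L  W  L  W  L  W  L  W  L  W  L  W
Position 16 is W, so the first player wins.

First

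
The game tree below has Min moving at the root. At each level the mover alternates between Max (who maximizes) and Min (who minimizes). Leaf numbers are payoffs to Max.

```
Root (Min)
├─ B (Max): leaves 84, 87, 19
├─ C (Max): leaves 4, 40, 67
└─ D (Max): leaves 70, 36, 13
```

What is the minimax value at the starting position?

B (Max): max(84, 87, 19) = 87
C (Max): max(4, 40, 67) = 67
D (Max): max(70, 36, 13) = 70
Root (Min): min(87, 67, 70) = 67

67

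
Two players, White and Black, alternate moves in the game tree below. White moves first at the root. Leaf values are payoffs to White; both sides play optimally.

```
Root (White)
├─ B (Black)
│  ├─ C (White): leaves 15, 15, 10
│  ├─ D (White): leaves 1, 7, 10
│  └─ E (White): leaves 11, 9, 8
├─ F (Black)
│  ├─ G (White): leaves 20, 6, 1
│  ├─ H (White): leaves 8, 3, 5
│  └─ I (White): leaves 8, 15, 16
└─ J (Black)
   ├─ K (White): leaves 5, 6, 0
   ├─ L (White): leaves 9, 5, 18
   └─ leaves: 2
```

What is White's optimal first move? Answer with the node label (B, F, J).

B

C (White): max(15, 15, 10) = 15
D (White): max(1, 7, 10) = 10
E (White): max(11, 9, 8) = 11
B (Black): min(15, 10, 11) = 10
G (White): max(20, 6, 1) = 20
H (White): max(8, 3, 5) = 8
I (White): max(8, 15, 16) = 16
F (Black): min(20, 8, 16) = 8
K (White): max(5, 6, 0) = 6
L (White): max(9, 5, 18) = 18
J (Black): min(6, 18, 2) = 2
Root (White): max(10, 8, 2) = 10
White picks the child with the highest value: B (value 10).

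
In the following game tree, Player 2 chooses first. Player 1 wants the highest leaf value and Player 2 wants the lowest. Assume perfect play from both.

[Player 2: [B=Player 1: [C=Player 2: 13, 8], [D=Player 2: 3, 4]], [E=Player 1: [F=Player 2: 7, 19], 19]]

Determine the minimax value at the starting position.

8

C (Player 2): min(13, 8) = 8
D (Player 2): min(3, 4) = 3
B (Player 1): max(8, 3) = 8
F (Player 2): min(7, 19) = 7
E (Player 1): max(7, 19) = 19
Root (Player 2): min(8, 19) = 8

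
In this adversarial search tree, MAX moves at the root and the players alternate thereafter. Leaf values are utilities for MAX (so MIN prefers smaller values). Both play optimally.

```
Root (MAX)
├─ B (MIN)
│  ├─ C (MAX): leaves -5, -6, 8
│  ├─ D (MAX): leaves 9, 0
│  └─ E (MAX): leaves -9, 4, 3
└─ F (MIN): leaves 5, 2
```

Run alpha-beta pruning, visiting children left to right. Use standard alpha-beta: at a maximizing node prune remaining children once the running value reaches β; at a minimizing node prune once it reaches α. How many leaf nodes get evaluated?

C [α=-∞,β=+∞]: v=8
D [α=-∞,β=8]: v=9 after child 1 ≥ β → β-cutoff, skip 1
E [α=-∞,β=8]: v=4
B [α=-∞,β=+∞]: v=4
F [α=4,β=+∞]: v=2
Root [α=-∞,β=+∞]: v=4
Leaves evaluated: 9 of 10.

9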